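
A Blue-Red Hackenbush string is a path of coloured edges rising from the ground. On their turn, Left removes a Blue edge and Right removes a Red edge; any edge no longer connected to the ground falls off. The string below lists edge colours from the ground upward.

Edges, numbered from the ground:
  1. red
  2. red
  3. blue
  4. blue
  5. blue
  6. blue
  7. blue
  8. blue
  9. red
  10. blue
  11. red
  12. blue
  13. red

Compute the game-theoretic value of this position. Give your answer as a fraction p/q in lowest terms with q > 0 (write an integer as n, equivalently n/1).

-2091/2048

Recurse on prefixes of the 13-edge string red red blue blue blue blue blue blue red blue red blue red:
step 1: add red to get r; options L={ · } R={ 0 } → -1
step 2: add red to get rr; options L={ · } R={ -1, 0 } → -2
step 3: add blue to get rrb; options L={ -2 } R={ -1, 0 } → -3/2
step 4: add blue to get rrbb; options L={ -2, -3/2 } R={ -1, 0 } → -5/4
step 5: add blue to get rrbbb; options L={ -2, -3/2, -5/4 } R={ -1, 0 } → -9/8
step 6: add blue to get rrbbbb; options L={ -2, -3/2, -5/4, -9/8 } R={ -1, 0 } → -17/16
step 7: add blue to get rrbbbbb; options L={ -2, -3/2, -5/4, -9/8, -17/16 } R={ -1, 0 } → -33/32
step 8: add blue to get rrbbbbbb; options L={ -2, -3/2, -5/4, -9/8, -17/16, -33/32 } R={ -1, 0 } → -65/64
step 9: add red to get rrbbbbbbr; options L={ -2, -3/2, -5/4, -9/8, -17/16, -33/32 } R={ -65/64, -1, 0 } → -131/128
step 10: add blue to get rrbbbbbbrb; options L={ -2, -3/2, -5/4, -9/8, -17/16, -33/32, -131/128 } R={ -65/64, -1, 0 } → -261/256
step 11: add red to get rrbbbbbbrbr; options L={ -2, -3/2, -5/4, -9/8, -17/16, -33/32, -131/128 } R={ -261/256, -65/64, -1, 0 } → -523/512
step 12: add blue to get rrbbbbbbrbrb; options L={ -2, -3/2, -5/4, -9/8, -17/16, -33/32, -131/128, -523/512 } R={ -261/256, -65/64, -1, 0 } → -1045/1024
step 13: add red to get rrbbbbbbrbrbr; options L={ -2, -3/2, -5/4, -9/8, -17/16, -33/32, -131/128, -523/512 } R={ -1045/1024, -261/256, -65/64, -1, 0 } → -2091/2048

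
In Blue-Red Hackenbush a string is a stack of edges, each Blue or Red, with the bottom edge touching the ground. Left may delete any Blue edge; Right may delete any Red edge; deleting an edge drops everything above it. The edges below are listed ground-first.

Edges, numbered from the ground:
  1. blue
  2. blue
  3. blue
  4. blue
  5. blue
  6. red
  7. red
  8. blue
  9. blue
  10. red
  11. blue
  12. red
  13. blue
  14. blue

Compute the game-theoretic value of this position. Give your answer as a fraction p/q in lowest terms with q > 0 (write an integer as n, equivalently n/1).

val(b) = { 0 | · } -> 1
val(bb) = { 0; 1 | · } -> 2
val(bbb) = { 0; 1; 2 | · } -> 3
val(bbbb) = { 0; 1; 2; 3 | · } -> 4
val(bbbbb) = { 0; 1; 2; 3; 4 | · } -> 5
val(bbbbbr) = { 0; 1; 2; 3; 4 | 5 } -> 9/2
val(bbbbbrr) = { 0; 1; 2; 3; 4 | 9/2; 5 } -> 17/4
val(bbbbbrrb) = { 0; 1; 2; 3; 4; 17/4 | 9/2; 5 } -> 35/8
val(bbbbbrrbb) = { 0; 1; 2; 3; 4; 17/4; 35/8 | 9/2; 5 } -> 71/16
val(bbbbbrrbbr) = { 0; 1; 2; 3; 4; 17/4; 35/8 | 71/16; 9/2; 5 } -> 141/32
val(bbbbbrrbbrb) = { 0; 1; 2; 3; 4; 17/4; 35/8; 141/32 | 71/16; 9/2; 5 } -> 283/64
val(bbbbbrrbbrbr) = { 0; 1; 2; 3; 4; 17/4; 35/8; 141/32 | 283/64; 71/16; 9/2; 5 } -> 565/128
val(bbbbbrrbbrbrb) = { 0; 1; 2; 3; 4; 17/4; 35/8; 141/32; 565/128 | 283/64; 71/16; 9/2; 5 } -> 1131/256
val(bbbbbrrbbrbrbb) = { 0; 1; 2; 3; 4; 17/4; 35/8; 141/32; 565/128; 1131/256 | 283/64; 71/16; 9/2; 5 } -> 2263/512

2263/512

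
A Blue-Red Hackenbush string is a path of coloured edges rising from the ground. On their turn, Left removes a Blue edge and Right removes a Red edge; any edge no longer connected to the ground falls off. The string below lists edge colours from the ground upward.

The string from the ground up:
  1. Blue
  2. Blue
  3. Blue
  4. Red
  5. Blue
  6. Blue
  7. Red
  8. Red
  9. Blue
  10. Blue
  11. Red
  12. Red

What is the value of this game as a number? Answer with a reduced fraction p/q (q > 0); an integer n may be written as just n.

Build value(s[:k]) for k = 1..12, string s = Blue Blue Blue Red Blue Blue Red Red Blue Blue Red Red.
step 1: add Blue to get B; options L={ 0 } R={ — } -> 1
step 2: add Blue to get BB; options L={ 0,1 } R={ — } -> 2
step 3: add Blue to get BBB; options L={ 0,1,2 } R={ — } -> 3
step 4: add Red to get BBBR; options L={ 0,1,2 } R={ 3 } -> 5/2
step 5: add Blue to get BBBRB; options L={ 0,1,2,5/2 } R={ 3 } -> 11/4
step 6: add Blue to get BBBRBB; options L={ 0,1,2,5/2,11/4 } R={ 3 } -> 23/8
step 7: add Red to get BBBRBBR; options L={ 0,1,2,5/2,11/4 } R={ 23/8,3 } -> 45/16
step 8: add Red to get BBBRBBRR; options L={ 0,1,2,5/2,11/4 } R={ 45/16,23/8,3 } -> 89/32
step 9: add Blue to get BBBRBBRRB; options L={ 0,1,2,5/2,11/4,89/32 } R={ 45/16,23/8,3 } -> 179/64
step 10: add Blue to get BBBRBBRRBB; options L={ 0,1,2,5/2,11/4,89/32,179/64 } R={ 45/16,23/8,3 } -> 359/128
step 11: add Red to get BBBRBBRRBBR; options L={ 0,1,2,5/2,11/4,89/32,179/64 } R={ 359/128,45/16,23/8,3 } -> 717/256
step 12: add Red to get BBBRBBRRBBRR; options L={ 0,1,2,5/2,11/4,89/32,179/64 } R={ 717/256,359/128,45/16,23/8,3 } -> 1433/512

1433/512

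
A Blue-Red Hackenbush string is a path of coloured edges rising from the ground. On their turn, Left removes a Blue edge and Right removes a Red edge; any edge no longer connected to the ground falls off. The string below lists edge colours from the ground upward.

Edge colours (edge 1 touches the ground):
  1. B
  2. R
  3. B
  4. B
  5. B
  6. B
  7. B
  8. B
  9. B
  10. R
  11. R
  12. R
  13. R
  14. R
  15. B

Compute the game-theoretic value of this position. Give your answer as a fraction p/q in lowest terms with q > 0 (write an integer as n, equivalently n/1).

Build G(s[:k]) for k = 1..15, string s = B R B B B B B B B R R R R R B.
1 of 15 · B · max L 0 · min R +∞ so 1
2 of 15 · BR · max L 0 · min R 1 so 1/2
3 of 15 · BRB · max L 1/2 · min R 1 so 3/4
4 of 15 · BRBB · max L 3/4 · min R 1 so 7/8
5 of 15 · BRBBB · max L 7/8 · min R 1 so 15/16
6 of 15 · BRBBBB · max L 15/16 · min R 1 so 31/32
7 of 15 · BRBBBBB · max L 31/32 · min R 1 so 63/64
8 of 15 · BRBBBBBB · max L 63/64 · min R 1 so 127/128
9 of 15 · BRBBBBBBB · max L 127/128 · min R 1 so 255/256
10 of 15 · BRBBBBBBBR · max L 127/128 · min R 255/256 so 509/512
11 of 15 · BRBBBBBBBRR · max L 127/128 · min R 509/512 so 1017/1024
12 of 15 · BRBBBBBBBRRR · max L 127/128 · min R 1017/1024 so 2033/2048
13 of 15 · BRBBBBBBBRRRR · max L 127/128 · min R 2033/2048 so 4065/4096
14 of 15 · BRBBBBBBBRRRRR · max L 127/128 · min R 4065/4096 so 8129/8192
15 of 15 · BRBBBBBBBRRRRRB · max L 8129/8192 · min R 4065/4096 so 16259/16384

16259/16384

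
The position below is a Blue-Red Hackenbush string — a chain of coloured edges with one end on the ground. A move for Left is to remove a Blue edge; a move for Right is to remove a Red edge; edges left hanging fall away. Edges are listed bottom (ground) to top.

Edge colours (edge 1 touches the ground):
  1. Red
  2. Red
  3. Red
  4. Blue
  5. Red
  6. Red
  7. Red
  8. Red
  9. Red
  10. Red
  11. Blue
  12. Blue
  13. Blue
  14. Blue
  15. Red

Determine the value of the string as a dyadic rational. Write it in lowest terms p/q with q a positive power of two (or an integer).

Build G(s[:k]) for k = 1..15, string s = Red Red Red Blue Red Red Red Red Red Red Blue Blue Blue Blue Red.
R: Left {  }, Right { 0 } — simplest -1
RR: Left {  }, Right { -1,0 } — simplest -2
RRR: Left {  }, Right { -2,-1,0 } — simplest -3
RRRB: Left { -3 }, Right { -2,-1,0 } — simplest -5/2
RRRBR: Left { -3 }, Right { -5/2,-2,-1,0 } — simplest -11/4
RRRBRR: Left { -3 }, Right { -11/4,-5/2,-2,-1,0 } — simplest -23/8
RRRBRRR: Left { -3 }, Right { -23/8,-11/4,-5/2,-2,-1,0 } — simplest -47/16
RRRBRRRR: Left { -3 }, Right { -47/16,-23/8,-11/4,-5/2,-2,-1,0 } — simplest -95/32
RRRBRRRRR: Left { -3 }, Right { -95/32,-47/16,-23/8,-11/4,-5/2,-2,-1,0 } — simplest -191/64
RRRBRRRRRR: Left { -3 }, Right { -191/64,-95/32,-47/16,-23/8,-11/4,-5/2,-2,-1,0 } — simplest -383/128
RRRBRRRRRRB: Left { -3,-383/128 }, Right { -191/64,-95/32,-47/16,-23/8,-11/4,-5/2,-2,-1,0 } — simplest -765/256
RRRBRRRRRRBB: Left { -3,-383/128,-765/256 }, Right { -191/64,-95/32,-47/16,-23/8,-11/4,-5/2,-2,-1,0 } — simplest -1529/512
RRRBRRRRRRBBB: Left { -3,-383/128,-765/256,-1529/512 }, Right { -191/64,-95/32,-47/16,-23/8,-11/4,-5/2,-2,-1,0 } — simplest -3057/1024
RRRBRRRRRRBBBB: Left { -3,-383/128,-765/256,-1529/512,-3057/1024 }, Right { -191/64,-95/32,-47/16,-23/8,-11/4,-5/2,-2,-1,0 } — simplest -6113/2048
RRRBRRRRRRBBBBR: Left { -3,-383/128,-765/256,-1529/512,-3057/1024 }, Right { -6113/2048,-191/64,-95/32,-47/16,-23/8,-11/4,-5/2,-2,-1,0 } — simplest -12227/4096

-12227/4096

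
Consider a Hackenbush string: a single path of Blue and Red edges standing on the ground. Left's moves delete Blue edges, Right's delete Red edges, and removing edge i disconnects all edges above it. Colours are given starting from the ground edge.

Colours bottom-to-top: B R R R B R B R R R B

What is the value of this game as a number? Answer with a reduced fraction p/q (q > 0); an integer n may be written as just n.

163/1024

edge 1 of 11 (B): { 0 | · } = 1
edge 2 of 11 (R): { 0 | 1 } = 1/2
edge 3 of 11 (R): { 0 | 1/2; 1 } = 1/4
edge 4 of 11 (R): { 0 | 1/4; 1/2; 1 } = 1/8
edge 5 of 11 (B): { 0; 1/8 | 1/4; 1/2; 1 } = 3/16
edge 6 of 11 (R): { 0; 1/8 | 3/16; 1/4; 1/2; 1 } = 5/32
edge 7 of 11 (B): { 0; 1/8; 5/32 | 3/16; 1/4; 1/2; 1 } = 11/64
edge 8 of 11 (R): { 0; 1/8; 5/32 | 11/64; 3/16; 1/4; 1/2; 1 } = 21/128
edge 9 of 11 (R): { 0; 1/8; 5/32 | 21/128; 11/64; 3/16; 1/4; 1/2; 1 } = 41/256
edge 10 of 11 (R): { 0; 1/8; 5/32 | 41/256; 21/128; 11/64; 3/16; 1/4; 1/2; 1 } = 81/512
edge 11 of 11 (B): { 0; 1/8; 5/32; 81/512 | 41/256; 21/128; 11/64; 3/16; 1/4; 1/2; 1 } = 163/1024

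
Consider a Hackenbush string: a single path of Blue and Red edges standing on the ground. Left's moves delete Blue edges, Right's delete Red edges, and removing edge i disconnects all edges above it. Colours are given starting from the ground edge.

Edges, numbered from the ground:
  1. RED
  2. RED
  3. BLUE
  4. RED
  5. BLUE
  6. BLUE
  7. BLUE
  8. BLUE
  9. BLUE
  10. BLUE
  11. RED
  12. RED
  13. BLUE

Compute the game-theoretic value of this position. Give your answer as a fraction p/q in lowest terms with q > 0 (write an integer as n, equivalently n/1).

step 1: add RED to get R; options L={ none } R={ 0 } = -1
step 2: add RED to get RR; options L={ none } R={ -1; 0 } = -2
step 3: add BLUE to get RRB; options L={ -2 } R={ -1; 0 } = -3/2
step 4: add RED to get RRBR; options L={ -2 } R={ -3/2; -1; 0 } = -7/4
step 5: add BLUE to get RRBRB; options L={ -2; -7/4 } R={ -3/2; -1; 0 } = -13/8
step 6: add BLUE to get RRBRBB; options L={ -2; -7/4; -13/8 } R={ -3/2; -1; 0 } = -25/16
step 7: add BLUE to get RRBRBBB; options L={ -2; -7/4; -13/8; -25/16 } R={ -3/2; -1; 0 } = -49/32
step 8: add BLUE to get RRBRBBBB; options L={ -2; -7/4; -13/8; -25/16; -49/32 } R={ -3/2; -1; 0 } = -97/64
step 9: add BLUE to get RRBRBBBBB; options L={ -2; -7/4; -13/8; -25/16; -49/32; -97/64 } R={ -3/2; -1; 0 } = -193/128
step 10: add BLUE to get RRBRBBBBBB; options L={ -2; -7/4; -13/8; -25/16; -49/32; -97/64; -193/128 } R={ -3/2; -1; 0 } = -385/256
step 11: add RED to get RRBRBBBBBBR; options L={ -2; -7/4; -13/8; -25/16; -49/32; -97/64; -193/128 } R={ -385/256; -3/2; -1; 0 } = -771/512
step 12: add RED to get RRBRBBBBBBRR; options L={ -2; -7/4; -13/8; -25/16; -49/32; -97/64; -193/128 } R={ -771/512; -385/256; -3/2; -1; 0 } = -1543/1024
step 13: add BLUE to get RRBRBBBBBBRRB; options L={ -2; -7/4; -13/8; -25/16; -49/32; -97/64; -193/128; -1543/1024 } R={ -771/512; -385/256; -3/2; -1; 0 } = -3085/2048

-3085/2048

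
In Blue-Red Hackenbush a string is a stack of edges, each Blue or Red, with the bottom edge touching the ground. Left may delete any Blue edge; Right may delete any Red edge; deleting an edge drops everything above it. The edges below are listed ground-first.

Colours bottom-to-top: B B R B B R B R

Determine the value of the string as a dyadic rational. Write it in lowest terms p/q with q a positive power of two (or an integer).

value(B) = { 0 | · } -> 1
value(BB) = { 0, 1 | · } -> 2
value(BBR) = { 0, 1 | 2 } -> 3/2
value(BBRB) = { 0, 1, 3/2 | 2 } -> 7/4
value(BBRBB) = { 0, 1, 3/2, 7/4 | 2 } -> 15/8
value(BBRBBR) = { 0, 1, 3/2, 7/4 | 15/8, 2 } -> 29/16
value(BBRBBRB) = { 0, 1, 3/2, 7/4, 29/16 | 15/8, 2 } -> 59/32
value(BBRBBRBR) = { 0, 1, 3/2, 7/4, 29/16 | 59/32, 15/8, 2 } -> 117/64

117/64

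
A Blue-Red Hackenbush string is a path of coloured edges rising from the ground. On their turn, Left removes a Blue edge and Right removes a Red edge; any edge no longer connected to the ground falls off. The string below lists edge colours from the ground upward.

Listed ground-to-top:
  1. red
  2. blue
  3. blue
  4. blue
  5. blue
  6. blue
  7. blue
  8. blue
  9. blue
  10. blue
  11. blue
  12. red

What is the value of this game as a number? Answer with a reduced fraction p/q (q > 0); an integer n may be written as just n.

Prefix values for red blue blue blue blue blue blue blue blue blue blue red via {L|R} + simplicity:
step 1: add red to get r; options L={ (no moves) } R={ 0 } => -1
step 2: add blue to get rb; options L={ -1 } R={ 0 } => -1/2
step 3: add blue to get rbb; options L={ -1, -1/2 } R={ 0 } => -1/4
step 4: add blue to get rbbb; options L={ -1, -1/2, -1/4 } R={ 0 } => -1/8
step 5: add blue to get rbbbb; options L={ -1, -1/2, -1/4, -1/8 } R={ 0 } => -1/16
step 6: add blue to get rbbbbb; options L={ -1, -1/2, -1/4, -1/8, -1/16 } R={ 0 } => -1/32
step 7: add blue to get rbbbbbb; options L={ -1, -1/2, -1/4, -1/8, -1/16, -1/32 } R={ 0 } => -1/64
step 8: add blue to get rbbbbbbb; options L={ -1, -1/2, -1/4, -1/8, -1/16, -1/32, -1/64 } R={ 0 } => -1/128
step 9: add blue to get rbbbbbbbb; options L={ -1, -1/2, -1/4, -1/8, -1/16, -1/32, -1/64, -1/128 } R={ 0 } => -1/256
step 10: add blue to get rbbbbbbbbb; options L={ -1, -1/2, -1/4, -1/8, -1/16, -1/32, -1/64, -1/128, -1/256 } R={ 0 } => -1/512
step 11: add blue to get rbbbbbbbbbb; options L={ -1, -1/2, -1/4, -1/8, -1/16, -1/32, -1/64, -1/128, -1/256, -1/512 } R={ 0 } => -1/1024
step 12: add red to get rbbbbbbbbbbr; options L={ -1, -1/2, -1/4, -1/8, -1/16, -1/32, -1/64, -1/128, -1/256, -1/512 } R={ -1/1024, 0 } => -3/2048

-3/2048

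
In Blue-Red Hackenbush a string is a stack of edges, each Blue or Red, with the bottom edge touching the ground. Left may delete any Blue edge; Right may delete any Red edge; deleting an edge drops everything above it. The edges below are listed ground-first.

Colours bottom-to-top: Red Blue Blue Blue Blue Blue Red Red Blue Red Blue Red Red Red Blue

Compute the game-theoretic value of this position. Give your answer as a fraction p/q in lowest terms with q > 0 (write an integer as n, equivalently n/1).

-861/16384

Prefix values for Red Blue Blue Blue Blue Blue Red Red Blue Red Blue Red Red Red Blue via {L|R} + simplicity:
v_1 [R]  L=[—]  R=[0]  — -1
v_2 [RB]  L=[-1]  R=[0]  — -1/2
v_3 [RBB]  L=[-1; -1/2]  R=[0]  — -1/4
v_4 [RBBB]  L=[-1; -1/2; -1/4]  R=[0]  — -1/8
v_5 [RBBBB]  L=[-1; -1/2; -1/4; -1/8]  R=[0]  — -1/16
v_6 [RBBBBB]  L=[-1; -1/2; -1/4; -1/8; -1/16]  R=[0]  — -1/32
v_7 [RBBBBBR]  L=[-1; -1/2; -1/4; -1/8; -1/16]  R=[-1/32; 0]  — -3/64
v_8 [RBBBBBRR]  L=[-1; -1/2; -1/4; -1/8; -1/16]  R=[-3/64; -1/32; 0]  — -7/128
v_9 [RBBBBBRRB]  L=[-1; -1/2; -1/4; -1/8; -1/16; -7/128]  R=[-3/64; -1/32; 0]  — -13/256
v_10 [RBBBBBRRBR]  L=[-1; -1/2; -1/4; -1/8; -1/16; -7/128]  R=[-13/256; -3/64; -1/32; 0]  — -27/512
v_11 [RBBBBBRRBRB]  L=[-1; -1/2; -1/4; -1/8; -1/16; -7/128; -27/512]  R=[-13/256; -3/64; -1/32; 0]  — -53/1024
v_12 [RBBBBBRRBRBR]  L=[-1; -1/2; -1/4; -1/8; -1/16; -7/128; -27/512]  R=[-53/1024; -13/256; -3/64; -1/32; 0]  — -107/2048
v_13 [RBBBBBRRBRBRR]  L=[-1; -1/2; -1/4; -1/8; -1/16; -7/128; -27/512]  R=[-107/2048; -53/1024; -13/256; -3/64; -1/32; 0]  — -215/4096
v_14 [RBBBBBRRBRBRRR]  L=[-1; -1/2; -1/4; -1/8; -1/16; -7/128; -27/512]  R=[-215/4096; -107/2048; -53/1024; -13/256; -3/64; -1/32; 0]  — -431/8192
v_15 [RBBBBBRRBRBRRRB]  L=[-1; -1/2; -1/4; -1/8; -1/16; -7/128; -27/512; -431/8192]  R=[-215/4096; -107/2048; -53/1024; -13/256; -3/64; -1/32; 0]  — -861/16384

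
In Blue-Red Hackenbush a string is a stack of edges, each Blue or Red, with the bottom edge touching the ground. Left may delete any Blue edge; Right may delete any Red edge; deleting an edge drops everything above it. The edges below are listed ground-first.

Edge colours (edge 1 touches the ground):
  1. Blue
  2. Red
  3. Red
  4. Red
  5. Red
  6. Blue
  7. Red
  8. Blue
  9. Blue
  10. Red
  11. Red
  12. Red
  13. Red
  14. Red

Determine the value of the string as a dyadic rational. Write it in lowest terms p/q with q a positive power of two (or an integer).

705/8192

Prefix values for Blue Red Red Red Red Blue Red Blue Blue Red Red Red Red Red via {L|R} + simplicity:
g(B) = { 0 | none } -> 1
g(BR) = { 0 | 1 } -> 1/2
g(BRR) = { 0 | 1/2,1 } -> 1/4
g(BRRR) = { 0 | 1/4,1/2,1 } -> 1/8
g(BRRRR) = { 0 | 1/8,1/4,1/2,1 } -> 1/16
g(BRRRRB) = { 0,1/16 | 1/8,1/4,1/2,1 } -> 3/32
g(BRRRRBR) = { 0,1/16 | 3/32,1/8,1/4,1/2,1 } -> 5/64
g(BRRRRBRB) = { 0,1/16,5/64 | 3/32,1/8,1/4,1/2,1 } -> 11/128
g(BRRRRBRBB) = { 0,1/16,5/64,11/128 | 3/32,1/8,1/4,1/2,1 } -> 23/256
g(BRRRRBRBBR) = { 0,1/16,5/64,11/128 | 23/256,3/32,1/8,1/4,1/2,1 } -> 45/512
g(BRRRRBRBBRR) = { 0,1/16,5/64,11/128 | 45/512,23/256,3/32,1/8,1/4,1/2,1 } -> 89/1024
g(BRRRRBRBBRRR) = { 0,1/16,5/64,11/128 | 89/1024,45/512,23/256,3/32,1/8,1/4,1/2,1 } -> 177/2048
g(BRRRRBRBBRRRR) = { 0,1/16,5/64,11/128 | 177/2048,89/1024,45/512,23/256,3/32,1/8,1/4,1/2,1 } -> 353/4096
g(BRRRRBRBBRRRRR) = { 0,1/16,5/64,11/128 | 353/4096,177/2048,89/1024,45/512,23/256,3/32,1/8,1/4,1/2,1 } -> 705/8192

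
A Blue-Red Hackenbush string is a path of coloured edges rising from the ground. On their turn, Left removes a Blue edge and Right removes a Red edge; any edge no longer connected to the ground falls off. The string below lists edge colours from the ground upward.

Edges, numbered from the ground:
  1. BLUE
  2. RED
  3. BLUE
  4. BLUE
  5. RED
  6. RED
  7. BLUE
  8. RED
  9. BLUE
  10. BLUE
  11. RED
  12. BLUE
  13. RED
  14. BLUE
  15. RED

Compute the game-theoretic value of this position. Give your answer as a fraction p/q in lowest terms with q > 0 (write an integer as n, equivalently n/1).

v_1 [B]  L=[0]  R=[(no moves)]  ⇒ 1
v_2 [BR]  L=[0]  R=[1]  ⇒ 1/2
v_3 [BRB]  L=[0; 1/2]  R=[1]  ⇒ 3/4
v_4 [BRBB]  L=[0; 1/2; 3/4]  R=[1]  ⇒ 7/8
v_5 [BRBBR]  L=[0; 1/2; 3/4]  R=[7/8; 1]  ⇒ 13/16
v_6 [BRBBRR]  L=[0; 1/2; 3/4]  R=[13/16; 7/8; 1]  ⇒ 25/32
v_7 [BRBBRRB]  L=[0; 1/2; 3/4; 25/32]  R=[13/16; 7/8; 1]  ⇒ 51/64
v_8 [BRBBRRBR]  L=[0; 1/2; 3/4; 25/32]  R=[51/64; 13/16; 7/8; 1]  ⇒ 101/128
v_9 [BRBBRRBRB]  L=[0; 1/2; 3/4; 25/32; 101/128]  R=[51/64; 13/16; 7/8; 1]  ⇒ 203/256
v_10 [BRBBRRBRBB]  L=[0; 1/2; 3/4; 25/32; 101/128; 203/256]  R=[51/64; 13/16; 7/8; 1]  ⇒ 407/512
v_11 [BRBBRRBRBBR]  L=[0; 1/2; 3/4; 25/32; 101/128; 203/256]  R=[407/512; 51/64; 13/16; 7/8; 1]  ⇒ 813/1024
v_12 [BRBBRRBRBBRB]  L=[0; 1/2; 3/4; 25/32; 101/128; 203/256; 813/1024]  R=[407/512; 51/64; 13/16; 7/8; 1]  ⇒ 1627/2048
v_13 [BRBBRRBRBBRBR]  L=[0; 1/2; 3/4; 25/32; 101/128; 203/256; 813/1024]  R=[1627/2048; 407/512; 51/64; 13/16; 7/8; 1]  ⇒ 3253/4096
v_14 [BRBBRRBRBBRBRB]  L=[0; 1/2; 3/4; 25/32; 101/128; 203/256; 813/1024; 3253/4096]  R=[1627/2048; 407/512; 51/64; 13/16; 7/8; 1]  ⇒ 6507/8192
v_15 [BRBBRRBRBBRBRBR]  L=[0; 1/2; 3/4; 25/32; 101/128; 203/256; 813/1024; 3253/4096]  R=[6507/8192; 1627/2048; 407/512; 51/64; 13/16; 7/8; 1]  ⇒ 13013/16384

13013/16384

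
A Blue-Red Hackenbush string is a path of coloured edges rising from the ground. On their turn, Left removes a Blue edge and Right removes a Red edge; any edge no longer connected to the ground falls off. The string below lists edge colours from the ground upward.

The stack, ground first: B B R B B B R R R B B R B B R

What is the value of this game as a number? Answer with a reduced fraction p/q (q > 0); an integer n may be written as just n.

15469/8192

Build G(s[:k]) for k = 1..15, string s = B B R B B B R R R B B R B B R.
step 1: add B to get B; options L={ 0 } R={ (no moves) } so 1
step 2: add B to get BB; options L={ 0, 1 } R={ (no moves) } so 2
step 3: add R to get BBR; options L={ 0, 1 } R={ 2 } so 3/2
step 4: add B to get BBRB; options L={ 0, 1, 3/2 } R={ 2 } so 7/4
step 5: add B to get BBRBB; options L={ 0, 1, 3/2, 7/4 } R={ 2 } so 15/8
step 6: add B to get BBRBBB; options L={ 0, 1, 3/2, 7/4, 15/8 } R={ 2 } so 31/16
step 7: add R to get BBRBBBR; options L={ 0, 1, 3/2, 7/4, 15/8 } R={ 31/16, 2 } so 61/32
step 8: add R to get BBRBBBRR; options L={ 0, 1, 3/2, 7/4, 15/8 } R={ 61/32, 31/16, 2 } so 121/64
step 9: add R to get BBRBBBRRR; options L={ 0, 1, 3/2, 7/4, 15/8 } R={ 121/64, 61/32, 31/16, 2 } so 241/128
step 10: add B to get BBRBBBRRRB; options L={ 0, 1, 3/2, 7/4, 15/8, 241/128 } R={ 121/64, 61/32, 31/16, 2 } so 483/256
step 11: add B to get BBRBBBRRRBB; options L={ 0, 1, 3/2, 7/4, 15/8, 241/128, 483/256 } R={ 121/64, 61/32, 31/16, 2 } so 967/512
step 12: add R to get BBRBBBRRRBBR; options L={ 0, 1, 3/2, 7/4, 15/8, 241/128, 483/256 } R={ 967/512, 121/64, 61/32, 31/16, 2 } so 1933/1024
step 13: add B to get BBRBBBRRRBBRB; options L={ 0, 1, 3/2, 7/4, 15/8, 241/128, 483/256, 1933/1024 } R={ 967/512, 121/64, 61/32, 31/16, 2 } so 3867/2048
step 14: add B to get BBRBBBRRRBBRBB; options L={ 0, 1, 3/2, 7/4, 15/8, 241/128, 483/256, 1933/1024, 3867/2048 } R={ 967/512, 121/64, 61/32, 31/16, 2 } so 7735/4096
step 15: add R to get BBRBBBRRRBBRBBR; options L={ 0, 1, 3/2, 7/4, 15/8, 241/128, 483/256, 1933/1024, 3867/2048 } R={ 7735/4096, 967/512, 121/64, 61/32, 31/16, 2 } so 15469/8192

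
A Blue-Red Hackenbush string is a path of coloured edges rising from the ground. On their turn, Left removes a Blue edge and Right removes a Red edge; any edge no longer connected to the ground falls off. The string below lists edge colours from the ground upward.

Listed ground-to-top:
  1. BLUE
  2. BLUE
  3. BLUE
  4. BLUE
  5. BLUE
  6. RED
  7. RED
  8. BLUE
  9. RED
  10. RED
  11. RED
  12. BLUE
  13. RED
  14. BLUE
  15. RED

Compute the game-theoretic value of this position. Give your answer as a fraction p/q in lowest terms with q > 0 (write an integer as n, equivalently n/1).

step 1: add BLUE to get B; options L={ 0 } R={ none } so 1
step 2: add BLUE to get BB; options L={ 0; 1 } R={ none } so 2
step 3: add BLUE to get BBB; options L={ 0; 1; 2 } R={ none } so 3
step 4: add BLUE to get BBBB; options L={ 0; 1; 2; 3 } R={ none } so 4
step 5: add BLUE to get BBBBB; options L={ 0; 1; 2; 3; 4 } R={ none } so 5
step 6: add RED to get BBBBBR; options L={ 0; 1; 2; 3; 4 } R={ 5 } so 9/2
step 7: add RED to get BBBBBRR; options L={ 0; 1; 2; 3; 4 } R={ 9/2; 5 } so 17/4
step 8: add BLUE to get BBBBBRRB; options L={ 0; 1; 2; 3; 4; 17/4 } R={ 9/2; 5 } so 35/8
step 9: add RED to get BBBBBRRBR; options L={ 0; 1; 2; 3; 4; 17/4 } R={ 35/8; 9/2; 5 } so 69/16
step 10: add RED to get BBBBBRRBRR; options L={ 0; 1; 2; 3; 4; 17/4 } R={ 69/16; 35/8; 9/2; 5 } so 137/32
step 11: add RED to get BBBBBRRBRRR; options L={ 0; 1; 2; 3; 4; 17/4 } R={ 137/32; 69/16; 35/8; 9/2; 5 } so 273/64
step 12: add BLUE to get BBBBBRRBRRRB; options L={ 0; 1; 2; 3; 4; 17/4; 273/64 } R={ 137/32; 69/16; 35/8; 9/2; 5 } so 547/128
step 13: add RED to get BBBBBRRBRRRBR; options L={ 0; 1; 2; 3; 4; 17/4; 273/64 } R={ 547/128; 137/32; 69/16; 35/8; 9/2; 5 } so 1093/256
step 14: add BLUE to get BBBBBRRBRRRBRB; options L={ 0; 1; 2; 3; 4; 17/4; 273/64; 1093/256 } R={ 547/128; 137/32; 69/16; 35/8; 9/2; 5 } so 2187/512
step 15: add RED to get BBBBBRRBRRRBRBR; options L={ 0; 1; 2; 3; 4; 17/4; 273/64; 1093/256 } R={ 2187/512; 547/128; 137/32; 69/16; 35/8; 9/2; 5 } so 4373/1024

4373/1024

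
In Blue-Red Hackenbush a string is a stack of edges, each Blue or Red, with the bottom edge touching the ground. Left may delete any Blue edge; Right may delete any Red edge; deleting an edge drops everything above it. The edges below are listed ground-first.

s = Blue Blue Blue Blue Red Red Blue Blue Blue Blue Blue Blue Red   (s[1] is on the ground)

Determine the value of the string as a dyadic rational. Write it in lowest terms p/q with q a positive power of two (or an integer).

1789/512

step 1: add Blue to get B; options L={ 0 } R={  } so 1
step 2: add Blue to get BB; options L={ 0,1 } R={  } so 2
step 3: add Blue to get BBB; options L={ 0,1,2 } R={  } so 3
step 4: add Blue to get BBBB; options L={ 0,1,2,3 } R={  } so 4
step 5: add Red to get BBBBR; options L={ 0,1,2,3 } R={ 4 } so 7/2
step 6: add Red to get BBBBRR; options L={ 0,1,2,3 } R={ 7/2,4 } so 13/4
step 7: add Blue to get BBBBRRB; options L={ 0,1,2,3,13/4 } R={ 7/2,4 } so 27/8
step 8: add Blue to get BBBBRRBB; options L={ 0,1,2,3,13/4,27/8 } R={ 7/2,4 } so 55/16
step 9: add Blue to get BBBBRRBBB; options L={ 0,1,2,3,13/4,27/8,55/16 } R={ 7/2,4 } so 111/32
step 10: add Blue to get BBBBRRBBBB; options L={ 0,1,2,3,13/4,27/8,55/16,111/32 } R={ 7/2,4 } so 223/64
step 11: add Blue to get BBBBRRBBBBB; options L={ 0,1,2,3,13/4,27/8,55/16,111/32,223/64 } R={ 7/2,4 } so 447/128
step 12: add Blue to get BBBBRRBBBBBB; options L={ 0,1,2,3,13/4,27/8,55/16,111/32,223/64,447/128 } R={ 7/2,4 } so 895/256
step 13: add Red to get BBBBRRBBBBBBR; options L={ 0,1,2,3,13/4,27/8,55/16,111/32,223/64,447/128 } R={ 895/256,7/2,4 } so 1789/512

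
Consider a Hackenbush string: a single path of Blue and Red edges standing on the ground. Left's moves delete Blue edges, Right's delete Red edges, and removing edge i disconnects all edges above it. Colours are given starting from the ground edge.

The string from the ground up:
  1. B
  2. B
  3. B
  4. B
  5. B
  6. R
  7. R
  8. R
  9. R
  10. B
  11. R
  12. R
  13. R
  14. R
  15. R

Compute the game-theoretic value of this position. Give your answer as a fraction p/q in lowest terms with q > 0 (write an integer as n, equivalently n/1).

4161/1024

Build val(s[:k]) for k = 1..15, string s = B B B B B R R R R B R R R R R.
step 1: add B to get B; options L={ 0 } R={ ∅ } — 1
step 2: add B to get BB; options L={ 0, 1 } R={ ∅ } — 2
step 3: add B to get BBB; options L={ 0, 1, 2 } R={ ∅ } — 3
step 4: add B to get BBBB; options L={ 0, 1, 2, 3 } R={ ∅ } — 4
step 5: add B to get BBBBB; options L={ 0, 1, 2, 3, 4 } R={ ∅ } — 5
step 6: add R to get BBBBBR; options L={ 0, 1, 2, 3, 4 } R={ 5 } — 9/2
step 7: add R to get BBBBBRR; options L={ 0, 1, 2, 3, 4 } R={ 9/2, 5 } — 17/4
step 8: add R to get BBBBBRRR; options L={ 0, 1, 2, 3, 4 } R={ 17/4, 9/2, 5 } — 33/8
step 9: add R to get BBBBBRRRR; options L={ 0, 1, 2, 3, 4 } R={ 33/8, 17/4, 9/2, 5 } — 65/16
step 10: add B to get BBBBBRRRRB; options L={ 0, 1, 2, 3, 4, 65/16 } R={ 33/8, 17/4, 9/2, 5 } — 131/32
step 11: add R to get BBBBBRRRRBR; options L={ 0, 1, 2, 3, 4, 65/16 } R={ 131/32, 33/8, 17/4, 9/2, 5 } — 261/64
step 12: add R to get BBBBBRRRRBRR; options L={ 0, 1, 2, 3, 4, 65/16 } R={ 261/64, 131/32, 33/8, 17/4, 9/2, 5 } — 521/128
step 13: add R to get BBBBBRRRRBRRR; options L={ 0, 1, 2, 3, 4, 65/16 } R={ 521/128, 261/64, 131/32, 33/8, 17/4, 9/2, 5 } — 1041/256
step 14: add R to get BBBBBRRRRBRRRR; options L={ 0, 1, 2, 3, 4, 65/16 } R={ 1041/256, 521/128, 261/64, 131/32, 33/8, 17/4, 9/2, 5 } — 2081/512
step 15: add R to get BBBBBRRRRBRRRRR; options L={ 0, 1, 2, 3, 4, 65/16 } R={ 2081/512, 1041/256, 521/128, 261/64, 131/32, 33/8, 17/4, 9/2, 5 } — 4161/1024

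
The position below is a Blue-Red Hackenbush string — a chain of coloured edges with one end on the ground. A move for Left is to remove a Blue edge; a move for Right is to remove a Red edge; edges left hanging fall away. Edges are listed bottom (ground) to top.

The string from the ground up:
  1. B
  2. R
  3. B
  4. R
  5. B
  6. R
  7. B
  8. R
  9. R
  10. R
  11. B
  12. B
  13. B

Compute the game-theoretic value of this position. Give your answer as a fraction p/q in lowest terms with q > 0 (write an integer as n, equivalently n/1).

Recurse on prefixes of the 13-edge string B R B R B R B R R R B B B:
1 of 13 · B · max L 0 · min R +∞ so 1
2 of 13 · BR · max L 0 · min R 1 so 1/2
3 of 13 · BRB · max L 1/2 · min R 1 so 3/4
4 of 13 · BRBR · max L 1/2 · min R 3/4 so 5/8
5 of 13 · BRBRB · max L 5/8 · min R 3/4 so 11/16
6 of 13 · BRBRBR · max L 5/8 · min R 11/16 so 21/32
7 of 13 · BRBRBRB · max L 21/32 · min R 11/16 so 43/64
8 of 13 · BRBRBRBR · max L 21/32 · min R 43/64 so 85/128
9 of 13 · BRBRBRBRR · max L 21/32 · min R 85/128 so 169/256
10 of 13 · BRBRBRBRRR · max L 21/32 · min R 169/256 so 337/512
11 of 13 · BRBRBRBRRRB · max L 337/512 · min R 169/256 so 675/1024
12 of 13 · BRBRBRBRRRBB · max L 675/1024 · min R 169/256 so 1351/2048
13 of 13 · BRBRBRBRRRBBB · max L 1351/2048 · min R 169/256 so 2703/4096

2703/4096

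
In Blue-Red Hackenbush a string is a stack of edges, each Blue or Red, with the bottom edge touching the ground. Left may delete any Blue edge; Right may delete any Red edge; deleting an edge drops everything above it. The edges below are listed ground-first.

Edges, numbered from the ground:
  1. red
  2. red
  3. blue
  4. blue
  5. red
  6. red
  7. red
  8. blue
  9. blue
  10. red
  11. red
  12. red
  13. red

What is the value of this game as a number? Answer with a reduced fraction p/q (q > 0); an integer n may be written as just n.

-2975/2048

G(r) = { none | 0 } — -1
G(rr) = { none | -1; 0 } — -2
G(rrb) = { -2 | -1; 0 } — -3/2
G(rrbb) = { -2; -3/2 | -1; 0 } — -5/4
G(rrbbr) = { -2; -3/2 | -5/4; -1; 0 } — -11/8
G(rrbbrr) = { -2; -3/2 | -11/8; -5/4; -1; 0 } — -23/16
G(rrbbrrr) = { -2; -3/2 | -23/16; -11/8; -5/4; -1; 0 } — -47/32
G(rrbbrrrb) = { -2; -3/2; -47/32 | -23/16; -11/8; -5/4; -1; 0 } — -93/64
G(rrbbrrrbb) = { -2; -3/2; -47/32; -93/64 | -23/16; -11/8; -5/4; -1; 0 } — -185/128
G(rrbbrrrbbr) = { -2; -3/2; -47/32; -93/64 | -185/128; -23/16; -11/8; -5/4; -1; 0 } — -371/256
G(rrbbrrrbbrr) = { -2; -3/2; -47/32; -93/64 | -371/256; -185/128; -23/16; -11/8; -5/4; -1; 0 } — -743/512
G(rrbbrrrbbrrr) = { -2; -3/2; -47/32; -93/64 | -743/512; -371/256; -185/128; -23/16; -11/8; -5/4; -1; 0 } — -1487/1024
G(rrbbrrrbbrrrr) = { -2; -3/2; -47/32; -93/64 | -1487/1024; -743/512; -371/256; -185/128; -23/16; -11/8; -5/4; -1; 0 } — -2975/2048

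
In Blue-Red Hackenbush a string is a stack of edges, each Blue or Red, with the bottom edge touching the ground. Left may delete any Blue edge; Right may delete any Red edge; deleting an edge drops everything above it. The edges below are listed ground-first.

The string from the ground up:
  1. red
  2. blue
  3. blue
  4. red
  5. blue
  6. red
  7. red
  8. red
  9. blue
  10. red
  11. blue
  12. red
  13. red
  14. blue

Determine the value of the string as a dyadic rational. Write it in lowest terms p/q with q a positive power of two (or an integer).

Build G(s[:k]) for k = 1..14, string s = red blue blue red blue red red red blue red blue red red blue.
1 of 14 · r · max L −∞ · min R 0 ⇒ -1
2 of 14 · rb · max L -1 · min R 0 ⇒ -1/2
3 of 14 · rbb · max L -1/2 · min R 0 ⇒ -1/4
4 of 14 · rbbr · max L -1/2 · min R -1/4 ⇒ -3/8
5 of 14 · rbbrb · max L -3/8 · min R -1/4 ⇒ -5/16
6 of 14 · rbbrbr · max L -3/8 · min R -5/16 ⇒ -11/32
7 of 14 · rbbrbrr · max L -3/8 · min R -11/32 ⇒ -23/64
8 of 14 · rbbrbrrr · max L -3/8 · min R -23/64 ⇒ -47/128
9 of 14 · rbbrbrrrb · max L -47/128 · min R -23/64 ⇒ -93/256
10 of 14 · rbbrbrrrbr · max L -47/128 · min R -93/256 ⇒ -187/512
11 of 14 · rbbrbrrrbrb · max L -187/512 · min R -93/256 ⇒ -373/1024
12 of 14 · rbbrbrrrbrbr · max L -187/512 · min R -373/1024 ⇒ -747/2048
13 of 14 · rbbrbrrrbrbrr · max L -187/512 · min R -747/2048 ⇒ -1495/4096
14 of 14 · rbbrbrrrbrbrrb · max L -1495/4096 · min R -747/2048 ⇒ -2989/8192

-2989/8192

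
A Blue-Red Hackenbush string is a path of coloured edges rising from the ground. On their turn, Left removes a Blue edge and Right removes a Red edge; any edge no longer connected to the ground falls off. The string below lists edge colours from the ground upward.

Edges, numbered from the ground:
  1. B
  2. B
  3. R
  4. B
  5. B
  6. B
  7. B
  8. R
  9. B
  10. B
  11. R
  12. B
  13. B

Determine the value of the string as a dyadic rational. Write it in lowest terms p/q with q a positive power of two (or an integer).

Prefix values for B B R B B B B R B B R B B via {L|R} + simplicity:
1 of 13 · B · max L 0 · min R +∞ → 1
2 of 13 · BB · max L 1 · min R +∞ → 2
3 of 13 · BBR · max L 1 · min R 2 → 3/2
4 of 13 · BBRB · max L 3/2 · min R 2 → 7/4
5 of 13 · BBRBB · max L 7/4 · min R 2 → 15/8
6 of 13 · BBRBBB · max L 15/8 · min R 2 → 31/16
7 of 13 · BBRBBBB · max L 31/16 · min R 2 → 63/32
8 of 13 · BBRBBBBR · max L 31/16 · min R 63/32 → 125/64
9 of 13 · BBRBBBBRB · max L 125/64 · min R 63/32 → 251/128
10 of 13 · BBRBBBBRBB · max L 251/128 · min R 63/32 → 503/256
11 of 13 · BBRBBBBRBBR · max L 251/128 · min R 503/256 → 1005/512
12 of 13 · BBRBBBBRBBRB · max L 1005/512 · min R 503/256 → 2011/1024
13 of 13 · BBRBBBBRBBRBB · max L 2011/1024 · min R 503/256 → 4023/2048

4023/2048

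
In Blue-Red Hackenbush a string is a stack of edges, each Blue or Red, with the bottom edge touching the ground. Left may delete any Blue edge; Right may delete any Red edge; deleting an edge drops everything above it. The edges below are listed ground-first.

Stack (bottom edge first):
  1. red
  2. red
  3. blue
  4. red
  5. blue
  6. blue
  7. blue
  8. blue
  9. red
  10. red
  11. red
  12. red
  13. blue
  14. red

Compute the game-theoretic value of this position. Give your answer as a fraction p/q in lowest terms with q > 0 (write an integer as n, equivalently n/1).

Prefix values for red red blue red blue blue blue blue red red red red blue red via {L|R} + simplicity:
1 of 14 · r · max L −∞ · min R 0 gives -1
2 of 14 · rr · max L −∞ · min R -1 gives -2
3 of 14 · rrb · max L -2 · min R -1 gives -3/2
4 of 14 · rrbr · max L -2 · min R -3/2 gives -7/4
5 of 14 · rrbrb · max L -7/4 · min R -3/2 gives -13/8
6 of 14 · rrbrbb · max L -13/8 · min R -3/2 gives -25/16
7 of 14 · rrbrbbb · max L -25/16 · min R -3/2 gives -49/32
8 of 14 · rrbrbbbb · max L -49/32 · min R -3/2 gives -97/64
9 of 14 · rrbrbbbbr · max L -49/32 · min R -97/64 gives -195/128
10 of 14 · rrbrbbbbrr · max L -49/32 · min R -195/128 gives -391/256
11 of 14 · rrbrbbbbrrr · max L -49/32 · min R -391/256 gives -783/512
12 of 14 · rrbrbbbbrrrr · max L -49/32 · min R -783/512 gives -1567/1024
13 of 14 · rrbrbbbbrrrrb · max L -1567/1024 · min R -783/512 gives -3133/2048
14 of 14 · rrbrbbbbrrrrbr · max L -1567/1024 · min R -3133/2048 gives -6267/4096

-6267/4096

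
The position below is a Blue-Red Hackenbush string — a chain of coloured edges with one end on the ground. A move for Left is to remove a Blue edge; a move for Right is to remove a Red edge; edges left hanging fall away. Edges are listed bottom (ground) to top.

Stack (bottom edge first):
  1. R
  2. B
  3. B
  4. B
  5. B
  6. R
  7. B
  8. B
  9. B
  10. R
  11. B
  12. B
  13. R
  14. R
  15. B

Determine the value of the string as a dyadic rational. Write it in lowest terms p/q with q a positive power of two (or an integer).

-1101/16384

R: Left {  }, Right { 0 } — simplest -1
RB: Left { -1 }, Right { 0 } — simplest -1/2
RBB: Left { -1 -1/2 }, Right { 0 } — simplest -1/4
RBBB: Left { -1 -1/2 -1/4 }, Right { 0 } — simplest -1/8
RBBBB: Left { -1 -1/2 -1/4 -1/8 }, Right { 0 } — simplest -1/16
RBBBBR: Left { -1 -1/2 -1/4 -1/8 }, Right { -1/16 0 } — simplest -3/32
RBBBBRB: Left { -1 -1/2 -1/4 -1/8 -3/32 }, Right { -1/16 0 } — simplest -5/64
RBBBBRBB: Left { -1 -1/2 -1/4 -1/8 -3/32 -5/64 }, Right { -1/16 0 } — simplest -9/128
RBBBBRBBB: Left { -1 -1/2 -1/4 -1/8 -3/32 -5/64 -9/128 }, Right { -1/16 0 } — simplest -17/256
RBBBBRBBBR: Left { -1 -1/2 -1/4 -1/8 -3/32 -5/64 -9/128 }, Right { -17/256 -1/16 0 } — simplest -35/512
RBBBBRBBBRB: Left { -1 -1/2 -1/4 -1/8 -3/32 -5/64 -9/128 -35/512 }, Right { -17/256 -1/16 0 } — simplest -69/1024
RBBBBRBBBRBB: Left { -1 -1/2 -1/4 -1/8 -3/32 -5/64 -9/128 -35/512 -69/1024 }, Right { -17/256 -1/16 0 } — simplest -137/2048
RBBBBRBBBRBBR: Left { -1 -1/2 -1/4 -1/8 -3/32 -5/64 -9/128 -35/512 -69/1024 }, Right { -137/2048 -17/256 -1/16 0 } — simplest -275/4096
RBBBBRBBBRBBRR: Left { -1 -1/2 -1/4 -1/8 -3/32 -5/64 -9/128 -35/512 -69/1024 }, Right { -275/4096 -137/2048 -17/256 -1/16 0 } — simplest -551/8192
RBBBBRBBBRBBRRB: Left { -1 -1/2 -1/4 -1/8 -3/32 -5/64 -9/128 -35/512 -69/1024 -551/8192 }, Right { -275/4096 -137/2048 -17/256 -1/16 0 } — simplest -1101/16384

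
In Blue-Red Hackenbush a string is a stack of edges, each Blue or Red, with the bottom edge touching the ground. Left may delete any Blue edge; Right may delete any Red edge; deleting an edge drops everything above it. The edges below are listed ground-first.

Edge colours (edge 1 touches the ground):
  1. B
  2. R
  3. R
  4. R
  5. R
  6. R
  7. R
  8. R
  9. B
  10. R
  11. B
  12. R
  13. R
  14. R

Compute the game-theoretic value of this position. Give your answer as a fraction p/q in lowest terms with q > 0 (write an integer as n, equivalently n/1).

Build v(s[:k]) for k = 1..14, string s = B R R R R R R R B R B R R R.
v_1 [B]  L=[0]  R=[(no moves)]  -> 1
v_2 [BR]  L=[0]  R=[1]  -> 1/2
v_3 [BRR]  L=[0]  R=[1/2 1]  -> 1/4
v_4 [BRRR]  L=[0]  R=[1/4 1/2 1]  -> 1/8
v_5 [BRRRR]  L=[0]  R=[1/8 1/4 1/2 1]  -> 1/16
v_6 [BRRRRR]  L=[0]  R=[1/16 1/8 1/4 1/2 1]  -> 1/32
v_7 [BRRRRRR]  L=[0]  R=[1/32 1/16 1/8 1/4 1/2 1]  -> 1/64
v_8 [BRRRRRRR]  L=[0]  R=[1/64 1/32 1/16 1/8 1/4 1/2 1]  -> 1/128
v_9 [BRRRRRRRB]  L=[0 1/128]  R=[1/64 1/32 1/16 1/8 1/4 1/2 1]  -> 3/256
v_10 [BRRRRRRRBR]  L=[0 1/128]  R=[3/256 1/64 1/32 1/16 1/8 1/4 1/2 1]  -> 5/512
v_11 [BRRRRRRRBRB]  L=[0 1/128 5/512]  R=[3/256 1/64 1/32 1/16 1/8 1/4 1/2 1]  -> 11/1024
v_12 [BRRRRRRRBRBR]  L=[0 1/128 5/512]  R=[11/1024 3/256 1/64 1/32 1/16 1/8 1/4 1/2 1]  -> 21/2048
v_13 [BRRRRRRRBRBRR]  L=[0 1/128 5/512]  R=[21/2048 11/1024 3/256 1/64 1/32 1/16 1/8 1/4 1/2 1]  -> 41/4096
v_14 [BRRRRRRRBRBRRR]  L=[0 1/128 5/512]  R=[41/4096 21/2048 11/1024 3/256 1/64 1/32 1/16 1/8 1/4 1/2 1]  -> 81/8192

81/8192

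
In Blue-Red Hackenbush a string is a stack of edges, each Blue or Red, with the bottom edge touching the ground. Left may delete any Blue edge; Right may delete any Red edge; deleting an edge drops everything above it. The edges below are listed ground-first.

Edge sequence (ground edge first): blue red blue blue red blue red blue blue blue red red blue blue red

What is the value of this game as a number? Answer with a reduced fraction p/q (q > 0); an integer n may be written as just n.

Recurse on prefixes of the 15-edge string blue red blue blue red blue red blue blue blue red red blue blue red:
step 1: add blue to get b; options L={ 0 } R={ ∅ } = 1
step 2: add red to get br; options L={ 0 } R={ 1 } = 1/2
step 3: add blue to get brb; options L={ 0, 1/2 } R={ 1 } = 3/4
step 4: add blue to get brbb; options L={ 0, 1/2, 3/4 } R={ 1 } = 7/8
step 5: add red to get brbbr; options L={ 0, 1/2, 3/4 } R={ 7/8, 1 } = 13/16
step 6: add blue to get brbbrb; options L={ 0, 1/2, 3/4, 13/16 } R={ 7/8, 1 } = 27/32
step 7: add red to get brbbrbr; options L={ 0, 1/2, 3/4, 13/16 } R={ 27/32, 7/8, 1 } = 53/64
step 8: add blue to get brbbrbrb; options L={ 0, 1/2, 3/4, 13/16, 53/64 } R={ 27/32, 7/8, 1 } = 107/128
step 9: add blue to get brbbrbrbb; options L={ 0, 1/2, 3/4, 13/16, 53/64, 107/128 } R={ 27/32, 7/8, 1 } = 215/256
step 10: add blue to get brbbrbrbbb; options L={ 0, 1/2, 3/4, 13/16, 53/64, 107/128, 215/256 } R={ 27/32, 7/8, 1 } = 431/512
step 11: add red to get brbbrbrbbbr; options L={ 0, 1/2, 3/4, 13/16, 53/64, 107/128, 215/256 } R={ 431/512, 27/32, 7/8, 1 } = 861/1024
step 12: add red to get brbbrbrbbbrr; options L={ 0, 1/2, 3/4, 13/16, 53/64, 107/128, 215/256 } R={ 861/1024, 431/512, 27/32, 7/8, 1 } = 1721/2048
step 13: add blue to get brbbrbrbbbrrb; options L={ 0, 1/2, 3/4, 13/16, 53/64, 107/128, 215/256, 1721/2048 } R={ 861/1024, 431/512, 27/32, 7/8, 1 } = 3443/4096
step 14: add blue to get brbbrbrbbbrrbb; options L={ 0, 1/2, 3/4, 13/16, 53/64, 107/128, 215/256, 1721/2048, 3443/4096 } R={ 861/1024, 431/512, 27/32, 7/8, 1 } = 6887/8192
step 15: add red to get brbbrbrbbbrrbbr; options L={ 0, 1/2, 3/4, 13/16, 53/64, 107/128, 215/256, 1721/2048, 3443/4096 } R={ 6887/8192, 861/1024, 431/512, 27/32, 7/8, 1 } = 13773/16384

13773/16384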